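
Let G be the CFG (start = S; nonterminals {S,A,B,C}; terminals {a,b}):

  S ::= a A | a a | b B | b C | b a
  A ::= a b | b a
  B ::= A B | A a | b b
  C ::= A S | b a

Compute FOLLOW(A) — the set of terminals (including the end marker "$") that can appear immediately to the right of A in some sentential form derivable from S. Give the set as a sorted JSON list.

Compute FIRST by fixpoint:
[1]
  A via A→a b: +{a}
  A via A→b a: +{b}
  B via B→A B: +{a,b}
  C via C→A S: +{a,b}
  S via S→a A: +{a}
  S via S→b B: +{b}
  FIRST(S)={a,b}  FIRST(A)={a,b}  FIRST(B)={a,b}  FIRST(C)={a,b}
[2] — fixpoint
  FIRST(S)={a,b}  FIRST(A)={a,b}  FIRST(B)={a,b}  FIRST(C)={a,b}

Compute FOLLOW by fixpoint:
initialize: $ ∈ FOLLOW(S)
[1]
  B→A B: FOLLOW(A) ⊇ FIRST(B) = {a,b}; new: +{a,b}
  S→a A: FOLLOW(A) ⊇ FOLLOW(S) ⊇ {$}; new: +{$}
  S→b B: FOLLOW(B) ⊇ FOLLOW(S) ⊇ {$}; new: +{$}
  S→b C: FOLLOW(C) ⊇ FOLLOW(S) ⊇ {$}; new: +{$}
  FOLLOW(S)={$}  FOLLOW(A)={$,a,b}  FOLLOW(B)={$}  FOLLOW(C)={$}
[2] done
  FOLLOW(S)={$}  FOLLOW(A)={$,a,b}  FOLLOW(B)={$}  FOLLOW(C)={$}

FOLLOW(A) = ["$", "a", "b"]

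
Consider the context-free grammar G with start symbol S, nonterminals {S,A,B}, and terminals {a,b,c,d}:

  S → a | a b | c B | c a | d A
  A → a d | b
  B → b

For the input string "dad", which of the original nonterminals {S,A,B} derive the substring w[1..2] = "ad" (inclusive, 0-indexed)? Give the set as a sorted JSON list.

CNF form of G:
  S -> T0 T2 | T1 A | T3 B | T3 T0 | a
  A -> T0 T1 | b
  B -> b
  T0 -> a
  T1 -> d
  T2 -> b
  T3 -> c

Fill CYK table bottom-up — only the sub-triangle for w[1..2]:
  [1..1]={S,T0}  "a"  orig:{S}
  [2..2]={T1}  "d"  orig:{}
  [1..2]={A}  "ad"

Original NTs in T[1,2] deriving "ad": ["A"]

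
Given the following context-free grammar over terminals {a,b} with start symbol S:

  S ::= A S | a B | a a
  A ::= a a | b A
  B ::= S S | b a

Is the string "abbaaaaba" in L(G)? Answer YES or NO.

CNF form of G:
  S -> A S | T0 B | T0 T0
  A -> T0 T0 | T1 A
  B -> S S | T1 T0
  T0 -> a
  T1 -> b

CYK fill:
  cell(0,0) a: {T0}  orig:{}
  cell(1,1) b: {T1}  orig:{}
  cell(2,2) b: {T1}  orig:{}
  cell(3,3) a: {T0}  orig:{}
  cell(4,4) a: {T0}  orig:{}
  cell(5,5) a: {T0}  orig:{}
  cell(6,6) a: {T0}  orig:{}
  cell(7,7) b: {T1}  orig:{}
  cell(8,8) a: {T0}  orig:{}
  cell(0,1) ab: ∅
  cell(1,2) bb: ∅
  cell(2,3) ba: {B}
  cell(3,4) aa: {A,S}
  cell(4,5) aa: {A,S}
  cell(5,6) aa: {A,S}
  cell(6,7) ab: ∅
  cell(7,8) ba: {B}
  cell(0,2) abb: ∅
  cell(1,3) bba: ∅
  cell(2,4) baa: {A}
  cell(3,5) aaa: ∅
  cell(4,6) aaa: ∅
  cell(5,7) aab: ∅
  cell(6,8) aba: {S}
  cell(0,3) abba: ∅
  cell(1,4) bbaa: {A}
  cell(2,5) baaa: ∅
  cell(3,6) aaaa: {B,S}
  cell(4,7) aaab: ∅
  cell(5,8) aaba: ∅
  cell(0,4) abbaa: ∅
  cell(1,5) bbaaa: ∅
  cell(2,6) baaaa: {S}
  cell(3,7) aaaab: ∅
  cell(4,8) aaaba: {B,S}
  cell(0,5) abbaaa: ∅
  cell(1,6) bbaaaa: {S}
  cell(2,7) baaaab: ∅
  cell(3,8) aaaaba: {S}
  cell(0,6) abbaaaa: ∅
  cell(1,7) bbaaaab: ∅
  cell(2,8) baaaaba: ∅
  cell(0,7) abbaaaab: ∅
  cell(1,8) bbaaaaba: ∅
  cell(0,8) abbaaaaba: ∅

S ∉ T[0,8] ⇒ NO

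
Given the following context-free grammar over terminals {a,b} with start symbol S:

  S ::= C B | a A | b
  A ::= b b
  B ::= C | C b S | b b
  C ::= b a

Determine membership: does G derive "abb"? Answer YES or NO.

CNF form of G:
  S -> C B | T1 A | b
  A -> T0 T0
  B -> C X2 | T0 T0 | T0 T1
  C -> T0 T1
  T0 -> b
  T1 -> a
  X2 -> T0 S

CYK table (by increasing span):
  [0..0]={T1}  "a"  orig:{}
  [1..1]={S,T0}  "b"  orig:{S}
  [2..2]={S,T0}  "b"  orig:{S}
  [0..1]=∅  "ab"
  [1..2]={A,B,X2}  "bb"  orig:{A,B}
  [0..2]={S}  "abb"

S ∈ T[0,2] ⇒ YES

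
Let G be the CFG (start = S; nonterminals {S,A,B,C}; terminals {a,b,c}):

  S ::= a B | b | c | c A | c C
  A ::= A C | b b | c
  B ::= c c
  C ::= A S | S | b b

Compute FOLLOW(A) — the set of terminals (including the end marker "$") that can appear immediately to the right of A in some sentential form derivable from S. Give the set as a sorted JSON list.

FIRST sets, iterate to fixpoint:
round 1:
  A via A→b b: +{b}
  A via A→c: +{c}
  B via B→c c: +{c}
  C via C→A S: +{b,c}
  S via S→a B: +{a}
  S via S→b: +{b}
  S via S→c: +{c}
  FIRST[S]={a,b,c}  FIRST[A]={b,c}  FIRST[B]={c}  FIRST[C]={b,c}
round 2:
  C via C→S: +{a}
  FIRST[S]={a,b,c}  FIRST[A]={b,c}  FIRST[B]={c}  FIRST[C]={a,b,c}
round 3: (no change)
  FIRST[S]={a,b,c}  FIRST[A]={b,c}  FIRST[B]={c}  FIRST[C]={a,b,c}

Compute FOLLOW by fixpoint:
initialize: $ ∈ FOLLOW(S)
[1]
  A→A C: FOLLOW(A) ⊇ FIRST(C) = {a,b,c}; new: +{a,b,c}
  A→A C: FOLLOW(C) ⊇ FOLLOW(A) ⊇ {a,b,c}; new: +{a,b,c}
  C→A S: FOLLOW(S) ⊇ FOLLOW(C) ⊇ {a,b,c}; new: +{a,b,c}
  S→a B: FOLLOW(B) ⊇ FOLLOW(S) ⊇ {$,a,b,c}; new: +{$,a,b,c}
  S→c A: FOLLOW(A) ⊇ FOLLOW(S) ⊇ {$,a,b,c}; new: +{$}
  S→c C: FOLLOW(C) ⊇ FOLLOW(S) ⊇ {$,a,b,c}; new: +{$}
  S: {$,a,b,c}  A: {$,a,b,c}  B: {$,a,b,c}  C: {$,a,b,c}
[2] (stable)
  S: {$,a,b,c}  A: {$,a,b,c}  B: {$,a,b,c}  C: {$,a,b,c}

FOLLOW(A) = ["$", "a", "b", "c"]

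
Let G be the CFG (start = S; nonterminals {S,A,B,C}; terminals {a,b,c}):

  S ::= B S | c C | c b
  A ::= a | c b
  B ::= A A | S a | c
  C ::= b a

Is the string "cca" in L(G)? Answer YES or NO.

CNF form of G:
  S -> B S | T0 C | T0 T1
  A -> T0 T1 | a
  B -> A A | S T2 | c
  C -> T1 T2
  T0 -> c
  T1 -> b
  T2 -> a

CYK table (by increasing span):
  cell(0,0) c: {B,T0}  orig:{B}
  cell(1,1) c: {B,T0}  orig:{B}
  cell(2,2) a: {A,T2}  orig:{A}
  cell(0,1) cc: ∅
  cell(1,2) ca: ∅
  cell(0,2) cca: ∅

S ∉ T[0,2] ⇒ NO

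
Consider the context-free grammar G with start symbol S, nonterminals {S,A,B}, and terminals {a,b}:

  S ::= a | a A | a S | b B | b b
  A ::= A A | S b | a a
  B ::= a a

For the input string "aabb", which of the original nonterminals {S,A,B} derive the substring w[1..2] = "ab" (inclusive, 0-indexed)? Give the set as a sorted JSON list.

CNF form of G:
  S -> T0 B | T0 T0 | T1 A | T1 S | a
  A -> A A | S T0 | T1 T1
  B -> T1 T1
  T0 -> b
  T1 -> a

CYK fill (cells [i..j] with 1 ≤ i ≤ j ≤ 2 only):
  cell(1,1) a: {S,T1}  orig:{S}
  cell(2,2) b: {T0}  orig:{}
  cell(1,2) ab: {A}

Original NTs in T[1,2] deriving "ab": ["A"]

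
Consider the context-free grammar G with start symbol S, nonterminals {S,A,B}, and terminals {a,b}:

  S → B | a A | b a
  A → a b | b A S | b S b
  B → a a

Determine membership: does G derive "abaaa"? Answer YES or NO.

CNF form of G:
  S -> T0 A | T0 T0 | T1 T0
  A -> T0 T1 | T1 X2 | T1 X3
  B -> T0 T0
  T0 -> a
  T1 -> b
  X2 -> A S
  X3 -> S T1

CYK fill:
  cell(0,0) a: {T0}  orig:{}
  cell(1,1) b: {T1}  orig:{}
  cell(2,2) a: {T0}  orig:{}
  cell(3,3) a: {T0}  orig:{}
  cell(4,4) a: {T0}  orig:{}
  cell(0,1) ab: {A}
  cell(1,2) ba: {S}
  cell(2,3) aa: {B,S}
  cell(3,4) aa: {B,S}
  cell(0,2) aba: ∅
  cell(1,3) baa: ∅
  cell(2,4) aaa: ∅
  cell(0,3) abaa: {X2}  orig:{}
  cell(1,4) baaa: ∅
  cell(0,4) abaaa: ∅

S ∉ T[0,4] ⇒ NO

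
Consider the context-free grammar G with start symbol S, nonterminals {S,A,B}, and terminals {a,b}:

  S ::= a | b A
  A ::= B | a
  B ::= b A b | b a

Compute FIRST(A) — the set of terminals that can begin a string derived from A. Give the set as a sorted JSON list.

Compute FIRST by fixpoint:
round 1:
  A via A→a: +{a}
  B via B→b A b: +{b}
  S via S→a: +{a}
  S via S→b A: +{b}
  S: {a,b}  A: {a}  B: {b}
round 2:
  A via A→B: +{b}
  S: {a,b}  A: {a,b}  B: {b}
round 3: — fixpoint
  S: {a,b}  A: {a,b}  B: {b}

FIRST(A) = ["a", "b"]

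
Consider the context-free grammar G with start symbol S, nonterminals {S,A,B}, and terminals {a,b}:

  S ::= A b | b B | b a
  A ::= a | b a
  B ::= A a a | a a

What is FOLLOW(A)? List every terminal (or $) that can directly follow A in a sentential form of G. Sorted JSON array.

FIRST iteration:
round 1:
  A via A→a: +{a}
  A via A→b a: +{b}
  B via B→A a a: +{a,b}
  S via S→A b: +{a,b}
  S: {a,b}  A: {a,b}  B: {a,b}
round 2: (no change)
  S: {a,b}  A: {a,b}  B: {a,b}

Compute FOLLOW by fixpoint:
initialize: $ ∈ FOLLOW(S)
[1]
  B→A a a: FOLLOW(A) ⊇ FIRST(a) = {a}; new: +{a}
  S→A b: FOLLOW(A) ⊇ FIRST(b) = {b}; new: +{b}
  S→b B: FOLLOW(B) ⊇ FOLLOW(S) ⊇ {$}; new: +{$}
  S: {$}  A: {a,b}  B: {$}
[2] (no change)
  S: {$}  A: {a,b}  B: {$}

FOLLOW(A) = ["a", "b"]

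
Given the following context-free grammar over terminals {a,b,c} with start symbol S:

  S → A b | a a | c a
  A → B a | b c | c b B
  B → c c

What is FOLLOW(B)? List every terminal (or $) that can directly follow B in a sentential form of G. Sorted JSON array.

Compute FIRST by fixpoint:
round 1:
  A via A→b c: +{b}
  A via A→c b B: +{c}
  B via B→c c: +{c}
  S via S→A b: +{b,c}
  S via S→a a: +{a}
  FIRST(S)={a,b,c}  FIRST(A)={b,c}  FIRST(B)={c}
round 2: (stable)
  FIRST(S)={a,b,c}  FIRST(A)={b,c}  FIRST(B)={c}

FOLLOW iteration:
seed FOLLOW(S) with $
pass 1:
  A→B a: FOLLOW(B) ⊇ FIRST(a) = {a}; new: +{a}
  S→A b: FOLLOW(A) ⊇ FIRST(b) = {b}; new: +{b}
  FOLLOW[S]={$}  FOLLOW[A]={b}  FOLLOW[B]={a}
pass 2:
  A→c b B: FOLLOW(B) ⊇ FOLLOW(A) ⊇ {b}; new: +{b}
  FOLLOW[S]={$}  FOLLOW[A]={b}  FOLLOW[B]={a,b}
pass 3: done
  FOLLOW[S]={$}  FOLLOW[A]={b}  FOLLOW[B]={a,b}

FOLLOW(B) = ["a", "b"]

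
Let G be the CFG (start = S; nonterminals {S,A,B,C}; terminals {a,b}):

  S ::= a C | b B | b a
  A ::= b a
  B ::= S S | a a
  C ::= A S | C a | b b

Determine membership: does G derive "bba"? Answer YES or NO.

Convert to CNF:
  S -> T0 B | T0 T1 | T1 C
  A -> T0 T1
  B -> S S | T1 T1
  C -> A S | C T1 | T0 T0
  T0 -> b
  T1 -> a

Fill CYK table bottom-up:
  [0..0]={T0}  "b"  orig:{}
  [1..1]={T0}  "b"  orig:{}
  [2..2]={T1}  "a"  orig:{}
  [0..1]={C}  "bb"
  [1..2]={A,S}  "ba"
  [0..2]={C}  "bba"

S ∉ T[0,2] ⇒ NO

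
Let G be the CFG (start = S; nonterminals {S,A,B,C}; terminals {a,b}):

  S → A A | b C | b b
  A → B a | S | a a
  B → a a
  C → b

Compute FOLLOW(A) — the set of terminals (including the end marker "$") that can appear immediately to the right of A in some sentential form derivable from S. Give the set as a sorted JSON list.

FIRST iteration:
iter 1:
  A via A→a a: +{a}
  B via B→a a: +{a}
  C via C→b: +{b}
  S via S→A A: +{a}
  S via S→b C: +{b}
  FIRST[S]={a,b}  FIRST[A]={a}  FIRST[B]={a}  FIRST[C]={b}
iter 2:
  A via A→S: +{b}
  FIRST[S]={a,b}  FIRST[A]={a,b}  FIRST[B]={a}  FIRST[C]={b}
iter 3: (stable)
  FIRST[S]={a,b}  FIRST[A]={a,b}  FIRST[B]={a}  FIRST[C]={b}

FOLLOW iteration:
seed FOLLOW(S) with $
[1]
  A→B a: FOLLOW(B) ⊇ FIRST(a) = {a}; new: +{a}
  S→A A: FOLLOW(A) ⊇ FIRST(A) = {a,b}; new: +{a,b}
  S→A A: FOLLOW(A) ⊇ FOLLOW(S) ⊇ {$}; new: +{$}
  S→b C: FOLLOW(C) ⊇ FOLLOW(S) ⊇ {$}; new: +{$}
  FOLLOW(S)={$}  FOLLOW(A)={$,a,b}  FOLLOW(B)={a}  FOLLOW(C)={$}
[2]
  A→S: FOLLOW(S) ⊇ FOLLOW(A) ⊇ {$,a,b}; new: +{a,b}
  S→b C: FOLLOW(C) ⊇ FOLLOW(S) ⊇ {$,a,b}; new: +{a,b}
  FOLLOW(S)={$,a,b}  FOLLOW(A)={$,a,b}  FOLLOW(B)={a}  FOLLOW(C)={$,a,b}
[3] (stable)
  FOLLOW(S)={$,a,b}  FOLLOW(A)={$,a,b}  FOLLOW(B)={a}  FOLLOW(C)={$,a,b}

FOLLOW(A) = ["$", "a", "b"]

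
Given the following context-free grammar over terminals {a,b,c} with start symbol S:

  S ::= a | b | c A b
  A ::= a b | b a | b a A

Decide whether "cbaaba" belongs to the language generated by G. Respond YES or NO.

CNF form of G:
  S -> T2 X4 | a | b
  A -> T0 T1 | T1 T0 | T1 X3
  T0 -> a
  T1 -> b
  T2 -> c
  X3 -> T0 A
  X4 -> A T1

Fill CYK table bottom-up:
  [0..0]={T2}  "c"  orig:{}
  [1..1]={S,T1}  "b"  orig:{S}
  [2..2]={S,T0}  "a"  orig:{S}
  [3..3]={S,T0}  "a"  orig:{S}
  [4..4]={S,T1}  "b"  orig:{S}
  [5..5]={S,T0}  "a"  orig:{S}
  [0..1]=∅  "cb"
  [1..2]={A}  "ba"
  [2..3]=∅  "aa"
  [3..4]={A}  "ab"
  [4..5]={A}  "ba"
  [0..2]=∅  "cba"
  [1..3]=∅  "baa"
  [2..4]={X3}  "aab"  orig:{}
  [3..5]={X3}  "aba"  orig:{}
  [0..3]=∅  "cbaa"
  [1..4]={A}  "baab"
  [2..5]=∅  "aaba"
  [0..4]=∅  "cbaab"
  [1..5]=∅  "baaba"
  [0..5]=∅  "cbaaba"

S ∉ T[0,5] ⇒ NO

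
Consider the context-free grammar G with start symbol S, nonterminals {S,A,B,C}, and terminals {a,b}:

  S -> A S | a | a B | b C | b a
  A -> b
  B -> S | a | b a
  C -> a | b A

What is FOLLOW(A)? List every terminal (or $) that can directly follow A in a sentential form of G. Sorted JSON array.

FIRST iteration:
pass 1:
  A via A→b: +{b}
  B via B→a: +{a}
  B via B→b a: +{b}
  C via C→a: +{a}
  C via C→b A: +{b}
  S via S→A S: +{b}
  S via S→a: +{a}
  S: {a,b}  A: {b}  B: {a,b}  C: {a,b}
pass 2: — fixpoint
  S: {a,b}  A: {b}  B: {a,b}  C: {a,b}

FOLLOW iteration:
initialize: $ ∈ FOLLOW(S)
iter 1:
  S→A S: FOLLOW(A) ⊇ FIRST(S) = {a,b}; new: +{a,b}
  S→a B: FOLLOW(B) ⊇ FOLLOW(S) ⊇ {$}; new: +{$}
  S→b C: FOLLOW(C) ⊇ FOLLOW(S) ⊇ {$}; new: +{$}
  FOLLOW(S)={$}  FOLLOW(A)={a,b}  FOLLOW(B)={$}  FOLLOW(C)={$}
iter 2:
  C→b A: FOLLOW(A) ⊇ FOLLOW(C) ⊇ {$}; new: +{$}
  FOLLOW(S)={$}  FOLLOW(A)={$,a,b}  FOLLOW(B)={$}  FOLLOW(C)={$}
iter 3: (no change)
  FOLLOW(S)={$}  FOLLOW(A)={$,a,b}  FOLLOW(B)={$}  FOLLOW(C)={$}

FOLLOW(A) = ["$", "a", "b"]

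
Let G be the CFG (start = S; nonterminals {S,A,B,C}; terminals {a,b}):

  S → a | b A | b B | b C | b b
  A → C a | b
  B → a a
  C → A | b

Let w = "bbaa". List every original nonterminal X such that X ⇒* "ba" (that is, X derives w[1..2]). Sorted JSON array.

Convert to CNF:
  S -> T1 A | T1 B | T1 C | T1 T1 | a
  A -> C T0 | b
  B -> T0 T0
  C -> C T0 | b
  T0 -> a
  T1 -> b

CYK fill — only the sub-triangle for w[1..2]:
  T[1,1] 'b' = {A,C,T1}  orig:{A,C}
  T[2,2] 'a' = {S,T0}  orig:{S}
  T[1,2] 'ba' = {A,C}

Original NTs in T[1,2] deriving "ba": ["A", "C"]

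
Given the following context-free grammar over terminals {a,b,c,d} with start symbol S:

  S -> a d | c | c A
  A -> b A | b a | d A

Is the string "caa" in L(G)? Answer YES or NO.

CNF form of G:
  S -> T1 T2 | T3 A | c
  A -> T0 A | T0 T1 | T2 A
  T0 -> b
  T1 -> a
  T2 -> d
  T3 -> c

Fill CYK table bottom-up:
  T[0,0] 'c' = {S,T3}  orig:{S}
  T[1,1] 'a' = {T1}  orig:{}
  T[2,2] 'a' = {T1}  orig:{}
  T[0,1] 'ca' = ∅
  T[1,2] 'aa' = ∅
  T[0,2] 'caa' = ∅

S ∉ T[0,2] ⇒ NO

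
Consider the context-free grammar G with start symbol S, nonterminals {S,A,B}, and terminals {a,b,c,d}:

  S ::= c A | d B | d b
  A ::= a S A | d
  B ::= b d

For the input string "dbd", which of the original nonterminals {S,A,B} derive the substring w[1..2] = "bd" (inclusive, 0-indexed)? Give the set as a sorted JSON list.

CNF form of G:
  S -> T2 B | T2 T1 | T3 A
  A -> T0 X4 | d
  B -> T1 T2
  T0 -> a
  T1 -> b
  T2 -> d
  T3 -> c
  X4 -> S A

CYK table (by increasing span), restricted to cells inside w[1..2]:
  cell(1,1) b: {T1}  orig:{}
  cell(2,2) d: {A,T2}  orig:{A}
  cell(1,2) bd: {B}

Original NTs in T[1,2] deriving "bd": ["B"]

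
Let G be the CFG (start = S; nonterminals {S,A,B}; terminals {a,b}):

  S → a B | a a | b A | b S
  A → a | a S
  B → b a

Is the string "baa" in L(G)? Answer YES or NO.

Convert to CNF:
  S -> T0 B | T0 T0 | T1 A | T1 S
  A -> T0 S | a
  B -> T1 T0
  T0 -> a
  T1 -> b

CYK fill:
  T[0,0] 'b' = {T1}  orig:{}
  T[1,1] 'a' = {A,T0}  orig:{A}
  T[2,2] 'a' = {A,T0}  orig:{A}
  T[0,1] 'ba' = {B,S}
  T[1,2] 'aa' = {S}
  T[0,2] 'baa' = {S}

S ∈ T[0,2] ⇒ YES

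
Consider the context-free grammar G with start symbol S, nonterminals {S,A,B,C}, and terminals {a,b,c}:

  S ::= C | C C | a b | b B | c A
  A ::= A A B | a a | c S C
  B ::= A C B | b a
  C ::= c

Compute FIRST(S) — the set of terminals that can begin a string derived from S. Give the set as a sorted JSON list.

FIRST iteration:
[1]
  A via A→a a: +{a}
  A via A→c S C: +{c}
  B via B→A C B: +{a,c}
  B via B→b a: +{b}
  C via C→c: +{c}
  S via S→C: +{c}
  S via S→a b: +{a}
  S via S→b B: +{b}
  S: {a,b,c}  A: {a,c}  B: {a,b,c}  C: {c}
[2] — fixpoint
  S: {a,b,c}  A: {a,c}  B: {a,b,c}  C: {c}

FIRST(S) = ["a", "b", "c"]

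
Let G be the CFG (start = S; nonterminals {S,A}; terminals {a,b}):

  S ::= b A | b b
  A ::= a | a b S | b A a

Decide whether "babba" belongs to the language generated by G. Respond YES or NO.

CNF form of G:
  S -> T1 A | T1 T1
  A -> T0 X2 | T1 X3 | a
  T0 -> a
  T1 -> b
  X2 -> T1 S
  X3 -> A T0

CYK table (by increasing span):
  [0..0]={T1}  "b"  orig:{}
  [1..1]={A,T0}  "a"  orig:{A}
  [2..2]={T1}  "b"  orig:{}
  [3..3]={T1}  "b"  orig:{}
  [4..4]={A,T0}  "a"  orig:{A}
  [0..1]={S}  "ba"
  [1..2]=∅  "ab"
  [2..3]={S}  "bb"
  [3..4]={S}  "ba"
  [0..2]=∅  "bab"
  [1..3]=∅  "abb"
  [2..4]={X2}  "bba"  orig:{}
  [0..3]=∅  "babb"
  [1..4]={A}  "abba"
  [0..4]={S}  "babba"

S ∈ T[0,4] ⇒ YES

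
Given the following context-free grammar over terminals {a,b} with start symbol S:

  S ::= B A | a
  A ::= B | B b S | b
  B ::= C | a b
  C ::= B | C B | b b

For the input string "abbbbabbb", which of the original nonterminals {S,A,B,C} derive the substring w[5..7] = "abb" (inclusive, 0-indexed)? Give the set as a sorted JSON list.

Convert to CNF:
  S -> B A | a
  A -> B X2 | C B | T0 T0 | T1 T0 | b
  B -> C B | T0 T0 | T1 T0
  C -> C B | T0 T0 | T1 T0
  T0 -> b
  T1 -> a
  X2 -> T0 S

CYK table (by increasing span) — only the sub-triangle for w[5..7]:
  cell(5,5) a: {S,T1}  orig:{S}
  cell(6,6) b: {A,T0}  orig:{A}
  cell(7,7) b: {A,T0}  orig:{A}
  cell(5,6) ab: {A,B,C}
  cell(6,7) bb: {A,B,C}
  cell(5,7) abb: {S}

Original NTs in T[5,7] deriving "abb": ["S"]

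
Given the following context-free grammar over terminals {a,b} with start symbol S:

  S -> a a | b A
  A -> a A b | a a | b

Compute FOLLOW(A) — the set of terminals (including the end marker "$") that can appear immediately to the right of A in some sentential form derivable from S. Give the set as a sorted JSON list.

FIRST iteration:
pass 1:
  A via A→a A b: +{a}
  A via A→b: +{b}
  S via S→a a: +{a}
  S via S→b A: +{b}
  S: {a,b}  A: {a,b}
pass 2: done
  S: {a,b}  A: {a,b}

FOLLOW sets:
initialize: $ ∈ FOLLOW(S)
round 1:
  A→a A b: FOLLOW(A) ⊇ FIRST(b) = {b}; new: +{b}
  S→b A: FOLLOW(A) ⊇ FOLLOW(S) ⊇ {$}; new: +{$}
  FOLLOW[S]={$}  FOLLOW[A]={$,b}
round 2: — fixpoint
  FOLLOW[S]={$}  FOLLOW[A]={$,b}

FOLLOW(A) = ["$", "b"]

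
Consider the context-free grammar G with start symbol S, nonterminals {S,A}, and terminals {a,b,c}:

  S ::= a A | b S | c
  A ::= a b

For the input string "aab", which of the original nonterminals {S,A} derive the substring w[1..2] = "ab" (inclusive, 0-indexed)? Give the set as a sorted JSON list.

Convert to CNF:
  S -> T0 A | T1 S | c
  A -> T0 T1
  T0 -> a
  T1 -> b

Fill CYK table bottom-up — only the sub-triangle for w[1..2]:
  T[1,1] 'a' = {T0}  orig:{}
  T[2,2] 'b' = {T1}  orig:{}
  T[1,2] 'ab' = {A}

Original NTs in T[1,2] deriving "ab": ["A"]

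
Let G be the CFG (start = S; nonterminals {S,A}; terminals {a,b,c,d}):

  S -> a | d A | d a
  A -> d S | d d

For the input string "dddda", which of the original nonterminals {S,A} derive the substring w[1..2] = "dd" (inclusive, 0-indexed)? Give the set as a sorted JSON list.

CNF form of G:
  S -> T0 A | T0 T1 | a
  A -> T0 S | T0 T0
  T0 -> d
  T1 -> a

CYK table (by increasing span) — only the sub-triangle for w[1..2]:
  [1..1]={T0}  "d"  orig:{}
  [2..2]={T0}  "d"  orig:{}
  [1..2]={A}  "dd"

Original NTs in T[1,2] deriving "dd": ["A"]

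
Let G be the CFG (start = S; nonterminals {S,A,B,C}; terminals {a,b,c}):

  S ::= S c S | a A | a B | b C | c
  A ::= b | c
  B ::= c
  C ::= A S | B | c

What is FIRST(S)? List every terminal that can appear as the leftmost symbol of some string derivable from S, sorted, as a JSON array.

Compute FIRST by fixpoint:
iter 1:
  A via A→b: +{b}
  A via A→c: +{c}
  B via B→c: +{c}
  C via C→A S: +{b,c}
  S via S→a A: +{a}
  S via S→b C: +{b}
  S via S→c: +{c}
  S: {a,b,c}  A: {b,c}  B: {c}  C: {b,c}
iter 2: (stable)
  S: {a,b,c}  A: {b,c}  B: {c}  C: {b,c}

FIRST(S) = ["a", "b", "c"]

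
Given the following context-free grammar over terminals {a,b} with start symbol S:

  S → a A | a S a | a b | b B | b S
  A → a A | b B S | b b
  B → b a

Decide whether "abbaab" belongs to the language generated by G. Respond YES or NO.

CNF form of G:
  S -> T0 A | T0 T1 | T0 X3 | T1 B | T1 S
  A -> T0 A | T1 T1 | T1 X2
  B -> T1 T0
  T0 -> a
  T1 -> b
  X2 -> B S
  X3 -> S T0

CYK fill:
  cell(0,0) a: {T0}  orig:{}
  cell(1,1) b: {T1}  orig:{}
  cell(2,2) b: {T1}  orig:{}
  cell(3,3) a: {T0}  orig:{}
  cell(4,4) a: {T0}  orig:{}
  cell(5,5) b: {T1}  orig:{}
  cell(0,1) ab: {S}
  cell(1,2) bb: {A}
  cell(2,3) ba: {B}
  cell(3,4) aa: ∅
  cell(4,5) ab: {S}
  cell(0,2) abb: {A,S}
  cell(1,3) bba: {S}
  cell(2,4) baa: ∅
  cell(3,5) aab: ∅
  cell(0,3) abba: {X3}  orig:{}
  cell(1,4) bbaa: {X3}  orig:{}
  cell(2,5) baab: {X2}  orig:{}
  cell(0,4) abbaa: {S}
  cell(1,5) bbaab: {A}
  cell(0,5) abbaab: {A,S}

S ∈ T[0,5] ⇒ YES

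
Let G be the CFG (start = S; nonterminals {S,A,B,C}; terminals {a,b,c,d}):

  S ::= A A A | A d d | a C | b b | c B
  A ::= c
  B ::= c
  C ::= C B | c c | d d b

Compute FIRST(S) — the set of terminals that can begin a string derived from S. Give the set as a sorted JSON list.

Compute FIRST by fixpoint:
iter 1:
  A via A→c: +{c}
  B via B→c: +{c}
  C via C→c c: +{c}
  C via C→d d b: +{d}
  S via S→A A A: +{c}
  S via S→a C: +{a}
  S via S→b b: +{b}
  S: {a,b,c}  A: {c}  B: {c}  C: {c,d}
iter 2: done
  S: {a,b,c}  A: {c}  B: {c}  C: {c,d}

FIRST(S) = ["a", "b", "c"]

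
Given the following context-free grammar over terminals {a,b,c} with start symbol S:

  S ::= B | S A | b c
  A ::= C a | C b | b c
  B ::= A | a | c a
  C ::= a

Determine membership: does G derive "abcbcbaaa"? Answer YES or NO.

Convert to CNF:
  S -> C T0 | C T1 | S A | T1 T2 | T2 T0 | a
  A -> C T0 | C T1 | T1 T2
  B -> C T0 | C T1 | T1 T2 | T2 T0 | a
  C -> a
  T0 -> a
  T1 -> b
  T2 -> c

Fill CYK table bottom-up:
  T[0,0] 'a' = {B,C,S,T0}  orig:{B,C,S}
  T[1,1] 'b' = {T1}  orig:{}
  T[2,2] 'c' = {T2}  orig:{}
  T[3,3] 'b' = {T1}  orig:{}
  T[4,4] 'c' = {T2}  orig:{}
  T[5,5] 'b' = {T1}  orig:{}
  T[6,6] 'a' = {B,C,S,T0}  orig:{B,C,S}
  T[7,7] 'a' = {B,C,S,T0}  orig:{B,C,S}
  T[8,8] 'a' = {B,C,S,T0}  orig:{B,C,S}
  T[0,1] 'ab' = {A,B,S}
  T[1,2] 'bc' = {A,B,S}
  T[2,3] 'cb' = ∅
  T[3,4] 'bc' = {A,B,S}
  T[4,5] 'cb' = ∅
  T[5,6] 'ba' = ∅
  T[6,7] 'aa' = {A,B,S}
  T[7,8] 'aa' = {A,B,S}
  T[0,2] 'abc' = {S}
  T[1,3] 'bcb' = ∅
  T[2,4] 'cbc' = ∅
  T[3,5] 'bcb' = ∅
  T[4,6] 'cba' = ∅
  T[5,7] 'baa' = ∅
  T[6,8] 'aaa' = {S}
  T[0,3] 'abcb' = ∅
  T[1,4] 'bcbc' = {S}
  T[2,5] 'cbcb' = ∅
  T[3,6] 'bcba' = ∅
  T[4,7] 'cbaa' = ∅
  T[5,8] 'baaa' = ∅
  T[0,4] 'abcbc' = {S}
  T[1,5] 'bcbcb' = ∅
  T[2,6] 'cbcba' = ∅
  T[3,7] 'bcbaa' = ∅
  T[4,8] 'cbaaa' = ∅
  T[0,5] 'abcbcb' = ∅
  T[1,6] 'bcbcba' = ∅
  T[2,7] 'cbcbaa' = ∅
  T[3,8] 'bcbaaa' = ∅
  T[0,6] 'abcbcba' = ∅
  T[1,7] 'bcbcbaa' = ∅
  T[2,8] 'cbcbaaa' = ∅
  T[0,7] 'abcbcbaa' = ∅
  T[1,8] 'bcbcbaaa' = ∅
  T[0,8] 'abcbcbaaa' = ∅

S ∉ T[0,8] ⇒ NO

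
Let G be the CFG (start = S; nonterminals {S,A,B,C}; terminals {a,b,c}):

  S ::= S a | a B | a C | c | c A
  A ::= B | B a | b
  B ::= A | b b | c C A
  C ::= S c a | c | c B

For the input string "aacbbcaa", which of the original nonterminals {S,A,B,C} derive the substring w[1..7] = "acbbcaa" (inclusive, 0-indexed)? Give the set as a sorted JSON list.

Convert to CNF:
  S -> S T0 | T0 B | T0 C | T2 A | c
  A -> B T0 | T1 T1 | T2 X3 | b
  B -> B T0 | T1 T1 | T2 X4 | b
  C -> S X5 | T2 B | c
  T0 -> a
  T1 -> b
  T2 -> c
  X3 -> C A
  X4 -> C A
  X5 -> T2 T0

Fill CYK table bottom-up (cells [i..j] with 1 ≤ i ≤ j ≤ 7 only):
  [1..1]={T0}  "a"  orig:{}
  [2..2]={C,S,T2}  "c"  orig:{C,S}
  [3..3]={A,B,T1}  "b"  orig:{A,B}
  [4..4]={A,B,T1}  "b"  orig:{A,B}
  [5..5]={C,S,T2}  "c"  orig:{C,S}
  [6..6]={T0}  "a"  orig:{}
  [7..7]={T0}  "a"  orig:{}
  [1..2]={S}  "ac"
  [2..3]={C,S,X3,X4}  "cb"  orig:{C,S}
  [3..4]={A,B}  "bb"
  [4..5]=∅  "bc"
  [5..6]={S,X5}  "ca"  orig:{S}
  [6..7]=∅  "aa"
  [1..3]={S}  "acb"
  [2..4]={C,S,X3,X4}  "cbb"  orig:{C,S}
  [3..5]=∅  "bbc"
  [4..6]=∅  "bca"
  [5..7]={S}  "caa"
  [1..4]={S}  "acbb"
  [2..5]=∅  "cbbc"
  [3..6]=∅  "bbca"
  [4..7]=∅  "bcaa"
  [1..5]=∅  "acbbc"
  [2..6]={C}  "cbbca"
  [3..7]=∅  "bbcaa"
  [1..6]={C,S}  "acbbca"
  [2..7]=∅  "cbbcaa"
  [1..7]={S}  "acbbcaa"

Original NTs in T[1,7] deriving "acbbcaa": ["S"]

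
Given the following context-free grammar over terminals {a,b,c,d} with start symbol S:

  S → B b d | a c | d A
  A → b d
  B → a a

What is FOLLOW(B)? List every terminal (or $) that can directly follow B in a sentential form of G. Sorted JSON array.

Compute FIRST by fixpoint:
round 1:
  A via A→b d: +{b}
  B via B→a a: +{a}
  S via S→B b d: +{a}
  S via S→d A: +{d}
  FIRST(S)={a,d}  FIRST(A)={b}  FIRST(B)={a}
round 2: — fixpoint
  FIRST(S)={a,d}  FIRST(A)={b}  FIRST(B)={a}

FOLLOW sets:
initialize: $ ∈ FOLLOW(S)
iter 1:
  S→B b d: FOLLOW(B) ⊇ FIRST(b) = {b}; new: +{b}
  S→d A: FOLLOW(A) ⊇ FOLLOW(S) ⊇ {$}; new: +{$}
  FOLLOW(S)={$}  FOLLOW(A)={$}  FOLLOW(B)={b}
iter 2: done
  FOLLOW(S)={$}  FOLLOW(A)={$}  FOLLOW(B)={b}

FOLLOW(B) = ["b"]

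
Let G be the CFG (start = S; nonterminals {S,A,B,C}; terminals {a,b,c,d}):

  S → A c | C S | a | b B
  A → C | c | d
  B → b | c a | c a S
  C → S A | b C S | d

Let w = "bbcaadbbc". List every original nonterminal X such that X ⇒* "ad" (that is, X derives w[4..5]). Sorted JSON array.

CNF form of G:
  S -> A T1 | C S | T0 B | a
  A -> S A | T0 X3 | c | d
  B -> T1 T2 | T1 X4 | b
  C -> S A | T0 X5 | d
  T0 -> b
  T1 -> c
  T2 -> a
  X3 -> C S
  X4 -> T2 S
  X5 -> C S

Fill CYK table bottom-up, restricted to cells inside w[4..5]:
  [4..4]={S,T2}  "a"  orig:{S}
  [5..5]={A,C}  "d"
  [4..5]={A,C}  "ad"

Original NTs in T[4,5] deriving "ad": ["A", "C"]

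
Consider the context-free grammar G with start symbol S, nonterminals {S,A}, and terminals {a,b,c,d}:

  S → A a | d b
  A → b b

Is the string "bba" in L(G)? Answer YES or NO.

Convert to CNF:
  S -> A T1 | T2 T0
  A -> T0 T0
  T0 -> b
  T1 -> a
  T2 -> d

CYK fill:
  T[0,0] 'b' = {T0}  orig:{}
  T[1,1] 'b' = {T0}  orig:{}
  T[2,2] 'a' = {T1}  orig:{}
  T[0,1] 'bb' = {A}
  T[1,2] 'ba' = ∅
  T[0,2] 'bba' = {S}

S ∈ T[0,2] ⇒ YES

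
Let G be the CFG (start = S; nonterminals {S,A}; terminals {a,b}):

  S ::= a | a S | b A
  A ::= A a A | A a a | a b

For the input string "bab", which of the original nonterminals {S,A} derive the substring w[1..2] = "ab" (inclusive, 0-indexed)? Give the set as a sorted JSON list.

CNF form of G:
  S -> T0 S | T1 A | a
  A -> A X2 | A X3 | T0 T1
  T0 -> a
  T1 -> b
  X2 -> T0 A
  X3 -> T0 T0

CYK table (by increasing span) (cells [i..j] with 1 ≤ i ≤ j ≤ 2 only):
  [1..1]={S,T0}  "a"  orig:{S}
  [2..2]={T1}  "b"  orig:{}
  [1..2]={A}  "ab"

Original NTs in T[1,2] deriving "ab": ["A"]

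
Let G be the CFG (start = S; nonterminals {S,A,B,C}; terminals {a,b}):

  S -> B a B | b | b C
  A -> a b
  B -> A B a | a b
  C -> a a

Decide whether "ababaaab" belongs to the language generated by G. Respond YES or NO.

CNF form of G:
  S -> B X3 | T1 C | b
  A -> T0 T1
  B -> A X2 | T0 T1
  C -> T0 T0
  T0 -> a
  T1 -> b
  X2 -> B T0
  X3 -> T0 B

Fill CYK table bottom-up:
  cell(0,0) a: {T0}  orig:{}
  cell(1,1) b: {S,T1}  orig:{S}
  cell(2,2) a: {T0}  orig:{}
  cell(3,3) b: {S,T1}  orig:{S}
  cell(4,4) a: {T0}  orig:{}
  cell(5,5) a: {T0}  orig:{}
  cell(6,6) a: {T0}  orig:{}
  cell(7,7) b: {S,T1}  orig:{S}
  cell(0,1) ab: {A,B}
  cell(1,2) ba: ∅
  cell(2,3) ab: {A,B}
  cell(3,4) ba: ∅
  cell(4,5) aa: {C}
  cell(5,6) aa: {C}
  cell(6,7) ab: {A,B}
  cell(0,2) aba: {X2}  orig:{}
  cell(1,3) bab: ∅
  cell(2,4) aba: {X2}  orig:{}
  cell(3,5) baa: {S}
  cell(4,6) aaa: ∅
  cell(5,7) aab: {X3}  orig:{}
  cell(0,3) abab: ∅
  cell(1,4) baba: ∅
  cell(2,5) abaa: ∅
  cell(3,6) baaa: ∅
  cell(4,7) aaab: ∅
  cell(0,4) ababa: {B}
  cell(1,5) babaa: ∅
  cell(2,6) abaaa: ∅
  cell(3,7) baaab: ∅
  cell(0,5) ababaa: {X2}  orig:{}
  cell(1,6) babaaa: ∅
  cell(2,7) abaaab: ∅
  cell(0,6) ababaaa: ∅
  cell(1,7) babaaab: ∅
  cell(0,7) ababaaab: {S}

S ∈ T[0,7] ⇒ YES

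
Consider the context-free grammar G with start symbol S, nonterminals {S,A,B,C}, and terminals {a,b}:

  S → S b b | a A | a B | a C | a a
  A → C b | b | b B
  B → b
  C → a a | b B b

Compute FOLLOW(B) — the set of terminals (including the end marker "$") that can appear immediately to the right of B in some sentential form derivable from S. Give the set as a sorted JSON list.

FIRST sets, iterate to fixpoint:
[1]
  A via A→b: +{b}
  B via B→b: +{b}
  C via C→a a: +{a}
  C via C→b B b: +{b}
  S via S→a A: +{a}
  FIRST(S)={a}  FIRST(A)={b}  FIRST(B)={b}  FIRST(C)={a,b}
[2]
  A via A→C b: +{a}
  FIRST(S)={a}  FIRST(A)={a,b}  FIRST(B)={b}  FIRST(C)={a,b}
[3] — fixpoint
  FIRST(S)={a}  FIRST(A)={a,b}  FIRST(B)={b}  FIRST(C)={a,b}

FOLLOW sets:
seed FOLLOW(S) with $
[1]
  A→C b: FOLLOW(C) ⊇ FIRST(b) = {b}; new: +{b}
  C→b B b: FOLLOW(B) ⊇ FIRST(b) = {b}; new: +{b}
  S→S b b: FOLLOW(S) ⊇ FIRST(b) = {b}; new: +{b}
  S→a A: FOLLOW(A) ⊇ FOLLOW(S) ⊇ {$,b}; new: +{$,b}
  S→a B: FOLLOW(B) ⊇ FOLLOW(S) ⊇ {$,b}; new: +{$}
  S→a C: FOLLOW(C) ⊇ FOLLOW(S) ⊇ {$,b}; new: +{$}
  S: {$,b}  A: {$,b}  B: {$,b}  C: {$,b}
[2] (stable)
  S: {$,b}  A: {$,b}  B: {$,b}  C: {$,b}

FOLLOW(B) = ["$", "b"]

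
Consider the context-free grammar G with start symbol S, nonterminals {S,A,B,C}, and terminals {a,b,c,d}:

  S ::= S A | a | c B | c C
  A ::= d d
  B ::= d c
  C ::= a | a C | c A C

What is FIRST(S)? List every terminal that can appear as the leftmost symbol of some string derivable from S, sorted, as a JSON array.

FIRST sets, iterate to fixpoint:
round 1:
  A via A→d d: +{d}
  B via B→d c: +{d}
  C via C→a: +{a}
  C via C→c A C: +{c}
  S via S→a: +{a}
  S via S→c B: +{c}
  FIRST[S]={a,c}  FIRST[A]={d}  FIRST[B]={d}  FIRST[C]={a,c}
round 2: (no change)
  FIRST[S]={a,c}  FIRST[A]={d}  FIRST[B]={d}  FIRST[C]={a,c}

FIRST(S) = ["a", "c"]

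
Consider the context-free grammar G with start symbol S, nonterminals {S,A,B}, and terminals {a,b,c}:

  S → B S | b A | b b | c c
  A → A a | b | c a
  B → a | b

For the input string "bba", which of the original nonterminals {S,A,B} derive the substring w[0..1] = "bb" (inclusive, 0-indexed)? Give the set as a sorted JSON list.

Convert to CNF:
  S -> B S | T1 T1 | T2 A | T2 T2
  A -> A T0 | T1 T0 | b
  B -> a | b
  T0 -> a
  T1 -> c
  T2 -> b

CYK table (by increasing span) (cells [i..j] with 0 ≤ i ≤ j ≤ 1 only):
  [0..0]={A,B,T2}  "b"  orig:{A,B}
  [1..1]={A,B,T2}  "b"  orig:{A,B}
  [0..1]={S}  "bb"

Original NTs in T[0,1] deriving "bb": ["S"]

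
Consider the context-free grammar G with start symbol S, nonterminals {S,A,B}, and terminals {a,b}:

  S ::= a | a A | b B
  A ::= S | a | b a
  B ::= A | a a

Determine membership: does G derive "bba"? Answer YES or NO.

CNF form of G:
  S -> T0 A | T1 B | a
  A -> T0 A | T1 B | T1 T0 | a
  B -> T0 A | T0 T0 | T1 B | T1 T0 | a
  T0 -> a
  T1 -> b

CYK table (by increasing span):
  T[0,0] 'b' = {T1}  orig:{}
  T[1,1] 'b' = {T1}  orig:{}
  T[2,2] 'a' = {A,B,S,T0}  orig:{A,B,S}
  T[0,1] 'bb' = ∅
  T[1,2] 'ba' = {A,B,S}
  T[0,2] 'bba' = {A,B,S}

S ∈ T[0,2] ⇒ YES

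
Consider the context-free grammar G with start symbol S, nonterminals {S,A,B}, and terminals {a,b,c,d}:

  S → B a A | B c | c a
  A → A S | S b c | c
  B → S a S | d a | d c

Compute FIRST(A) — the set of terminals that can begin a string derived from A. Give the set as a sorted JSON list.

Compute FIRST by fixpoint:
pass 1:
  A via A→c: +{c}
  B via B→d a: +{d}
  S via S→B a A: +{d}
  S via S→c a: +{c}
  FIRST[S]={c,d}  FIRST[A]={c}  FIRST[B]={d}
pass 2:
  A via A→S b c: +{d}
  B via B→S a S: +{c}
  FIRST[S]={c,d}  FIRST[A]={c,d}  FIRST[B]={c,d}
pass 3: (stable)
  FIRST[S]={c,d}  FIRST[A]={c,d}  FIRST[B]={c,d}

FIRST(A) = ["c", "d"]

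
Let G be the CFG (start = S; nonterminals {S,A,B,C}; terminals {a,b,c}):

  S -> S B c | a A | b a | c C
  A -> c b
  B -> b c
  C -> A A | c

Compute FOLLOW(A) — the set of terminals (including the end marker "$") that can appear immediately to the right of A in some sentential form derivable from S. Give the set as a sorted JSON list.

Compute FIRST by fixpoint:
[1]
  A via A→c b: +{c}
  B via B→b c: +{b}
  C via C→A A: +{c}
  S via S→a A: +{a}
  S via S→b a: +{b}
  S via S→c C: +{c}
  FIRST[S]={a,b,c}  FIRST[A]={c}  FIRST[B]={b}  FIRST[C]={c}
[2] done
  FIRST[S]={a,b,c}  FIRST[A]={c}  FIRST[B]={b}  FIRST[C]={c}

FOLLOW sets:
FOLLOW(S) := {$}
round 1:
  C→A A: FOLLOW(A) ⊇ FIRST(A) = {c}; new: +{c}
  S→S B c: FOLLOW(S) ⊇ FIRST(B) = {b}; new: +{b}
  S→S B c: FOLLOW(B) ⊇ FIRST(c) = {c}; new: +{c}
  S→a A: FOLLOW(A) ⊇ FOLLOW(S) ⊇ {$,b}; new: +{$,b}
  S→c C: FOLLOW(C) ⊇ FOLLOW(S) ⊇ {$,b}; new: +{$,b}
  FOLLOW(S)={$,b}  FOLLOW(A)={$,b,c}  FOLLOW(B)={c}  FOLLOW(C)={$,b}
round 2: done
  FOLLOW(S)={$,b}  FOLLOW(A)={$,b,c}  FOLLOW(B)={c}  FOLLOW(C)={$,b}

FOLLOW(A) = ["$", "b", "c"]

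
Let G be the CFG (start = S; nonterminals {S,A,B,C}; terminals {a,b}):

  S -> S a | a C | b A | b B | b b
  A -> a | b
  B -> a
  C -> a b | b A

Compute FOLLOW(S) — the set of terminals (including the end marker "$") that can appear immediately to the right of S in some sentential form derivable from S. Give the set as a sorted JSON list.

FIRST sets, iterate to fixpoint:
iter 1:
  A via A→a: +{a}
  A via A→b: +{b}
  B via B→a: +{a}
  C via C→a b: +{a}
  C via C→b A: +{b}
  S via S→a C: +{a}
  S via S→b A: +{b}
  S: {a,b}  A: {a,b}  B: {a}  C: {a,b}
iter 2: — fixpoint
  S: {a,b}  A: {a,b}  B: {a}  C: {a,b}

Compute FOLLOW by fixpoint:
initialize: $ ∈ FOLLOW(S)
iter 1:
  S→S a: FOLLOW(S) ⊇ FIRST(a) = {a}; new: +{a}
  S→a C: FOLLOW(C) ⊇ FOLLOW(S) ⊇ {$,a}; new: +{$,a}
  S→b A: FOLLOW(A) ⊇ FOLLOW(S) ⊇ {$,a}; new: +{$,a}
  S→b B: FOLLOW(B) ⊇ FOLLOW(S) ⊇ {$,a}; new: +{$,a}
  FOLLOW[S]={$,a}  FOLLOW[A]={$,a}  FOLLOW[B]={$,a}  FOLLOW[C]={$,a}
iter 2: (no change)
  FOLLOW[S]={$,a}  FOLLOW[A]={$,a}  FOLLOW[B]={$,a}  FOLLOW[C]={$,a}

FOLLOW(S) = ["$", "a"]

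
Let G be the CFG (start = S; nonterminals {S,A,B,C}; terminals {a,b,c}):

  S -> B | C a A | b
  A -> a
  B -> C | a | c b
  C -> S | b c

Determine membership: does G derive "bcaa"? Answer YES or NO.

CNF form of G:
  S -> C X5 | T1 T2 | T2 T1 | a | b
  A -> a
  B -> C X3 | T1 T2 | T2 T1 | a | b
  C -> C X4 | T1 T2 | T2 T1 | a | b
  T0 -> a
  T1 -> b
  T2 -> c
  X3 -> T0 A
  X4 -> T0 A
  X5 -> T0 A

Fill CYK table bottom-up:
  cell(0,0) b: {B,C,S,T1}  orig:{B,C,S}
  cell(1,1) c: {T2}  orig:{}
  cell(2,2) a: {A,B,C,S,T0}  orig:{A,B,C,S}
  cell(3,3) a: {A,B,C,S,T0}  orig:{A,B,C,S}
  cell(0,1) bc: {B,C,S}
  cell(1,2) ca: ∅
  cell(2,3) aa: {X3,X4,X5}  orig:{}
  cell(0,2) bca: ∅
  cell(1,3) caa: ∅
  cell(0,3) bcaa: {B,C,S}

S ∈ T[0,3] ⇒ YES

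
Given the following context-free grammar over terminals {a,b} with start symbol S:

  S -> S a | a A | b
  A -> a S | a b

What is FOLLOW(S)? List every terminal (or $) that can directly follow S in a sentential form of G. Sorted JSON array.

Compute FIRST by fixpoint:
round 1:
  A via A→a S: +{a}
  S via S→a A: +{a}
  S via S→b: +{b}
  S: {a,b}  A: {a}
round 2: — fixpoint
  S: {a,b}  A: {a}

FOLLOW iteration:
FOLLOW(S) := {$}
[1]
  S→S a: FOLLOW(S) ⊇ FIRST(a) = {a}; new: +{a}
  S→a A: FOLLOW(A) ⊇ FOLLOW(S) ⊇ {$,a}; new: +{$,a}
  FOLLOW(S)={$,a}  FOLLOW(A)={$,a}
[2] done
  FOLLOW(S)={$,a}  FOLLOW(A)={$,a}

FOLLOW(S) = ["$", "a"]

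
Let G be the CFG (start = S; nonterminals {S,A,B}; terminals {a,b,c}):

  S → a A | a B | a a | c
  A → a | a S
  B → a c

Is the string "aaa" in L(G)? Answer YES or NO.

CNF form of G:
  S -> T0 A | T0 B | T0 T0 | c
  A -> T0 S | a
  B -> T0 T1
  T0 -> a
  T1 -> c

CYK fill:
  T[0,0] 'a' = {A,T0}  orig:{A}
  T[1,1] 'a' = {A,T0}  orig:{A}
  T[2,2] 'a' = {A,T0}  orig:{A}
  T[0,1] 'aa' = {S}
  T[1,2] 'aa' = {S}
  T[0,2] 'aaa' = {A}

S ∉ T[0,2] ⇒ NO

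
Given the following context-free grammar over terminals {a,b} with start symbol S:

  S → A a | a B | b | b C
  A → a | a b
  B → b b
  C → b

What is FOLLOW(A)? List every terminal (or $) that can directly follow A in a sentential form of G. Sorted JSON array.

Compute FIRST by fixpoint:
pass 1:
  A via A→a: +{a}
  B via B→b b: +{b}
  C via C→b: +{b}
  S via S→A a: +{a}
  S via S→b: +{b}
  FIRST(S)={a,b}  FIRST(A)={a}  FIRST(B)={b}  FIRST(C)={b}
pass 2: (no change)
  FIRST(S)={a,b}  FIRST(A)={a}  FIRST(B)={b}  FIRST(C)={b}

FOLLOW iteration:
seed FOLLOW(S) with $
pass 1:
  S→A a: FOLLOW(A) ⊇ FIRST(a) = {a}; new: +{a}
  S→a B: FOLLOW(B) ⊇ FOLLOW(S) ⊇ {$}; new: +{$}
  S→b C: FOLLOW(C) ⊇ FOLLOW(S) ⊇ {$}; new: +{$}
  FOLLOW[S]={$}  FOLLOW[A]={a}  FOLLOW[B]={$}  FOLLOW[C]={$}
pass 2: done
  FOLLOW[S]={$}  FOLLOW[A]={a}  FOLLOW[B]={$}  FOLLOW[C]={$}

FOLLOW(A) = ["a"]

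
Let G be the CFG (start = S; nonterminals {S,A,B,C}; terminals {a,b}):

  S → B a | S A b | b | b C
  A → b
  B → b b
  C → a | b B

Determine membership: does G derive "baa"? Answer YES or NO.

CNF form of G:
  S -> B T1 | S X2 | T0 C | b
  A -> b
  B -> T0 T0
  C -> T0 B | a
  T0 -> b
  T1 -> a
  X2 -> A T0

CYK fill:
  cell(0,0) b: {A,S,T0}  orig:{A,S}
  cell(1,1) a: {C,T1}  orig:{C}
  cell(2,2) a: {C,T1}  orig:{C}
  cell(0,1) ba: {S}
  cell(1,2) aa: ∅
  cell(0,2) baa: ∅

S ∉ T[0,2] ⇒ NO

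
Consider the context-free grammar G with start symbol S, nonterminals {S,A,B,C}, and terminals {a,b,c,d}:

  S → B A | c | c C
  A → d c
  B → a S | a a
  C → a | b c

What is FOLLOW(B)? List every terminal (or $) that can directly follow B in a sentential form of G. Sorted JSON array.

FIRST sets, iterate to fixpoint:
[1]
  A via A→d c: +{d}
  B via B→a S: +{a}
  C via C→a: +{a}
  C via C→b c: +{b}
  S via S→B A: +{a}
  S via S→c: +{c}
  FIRST(S)={a,c}  FIRST(A)={d}  FIRST(B)={a}  FIRST(C)={a,b}
[2] (stable)
  FIRST(S)={a,c}  FIRST(A)={d}  FIRST(B)={a}  FIRST(C)={a,b}

Compute FOLLOW by fixpoint:
initialize: $ ∈ FOLLOW(S)
pass 1:
  S→B A: FOLLOW(B) ⊇ FIRST(A) = {d}; new: +{d}
  S→B A: FOLLOW(A) ⊇ FOLLOW(S) ⊇ {$}; new: +{$}
  S→c C: FOLLOW(C) ⊇ FOLLOW(S) ⊇ {$}; new: +{$}
  FOLLOW(S)={$}  FOLLOW(A)={$}  FOLLOW(B)={d}  FOLLOW(C)={$}
pass 2:
  B→a S: FOLLOW(S) ⊇ FOLLOW(B) ⊇ {d}; new: +{d}
  S→B A: FOLLOW(A) ⊇ FOLLOW(S) ⊇ {$,d}; new: +{d}
  S→c C: FOLLOW(C) ⊇ FOLLOW(S) ⊇ {$,d}; new: +{d}
  FOLLOW(S)={$,d}  FOLLOW(A)={$,d}  FOLLOW(B)={d}  FOLLOW(C)={$,d}
pass 3: — fixpoint
  FOLLOW(S)={$,d}  FOLLOW(A)={$,d}  FOLLOW(B)={d}  FOLLOW(C)={$,d}

FOLLOW(B) = ["d"]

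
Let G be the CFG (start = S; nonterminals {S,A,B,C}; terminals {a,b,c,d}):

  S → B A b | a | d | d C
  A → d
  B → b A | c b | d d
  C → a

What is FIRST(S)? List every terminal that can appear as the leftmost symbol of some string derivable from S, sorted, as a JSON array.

FIRST sets, iterate to fixpoint:
round 1:
  A via A→d: +{d}
  B via B→b A: +{b}
  B via B→c b: +{c}
  B via B→d d: +{d}
  C via C→a: +{a}
  S via S→B A b: +{b,c,d}
  S via S→a: +{a}
  FIRST(S)={a,b,c,d}  FIRST(A)={d}  FIRST(B)={b,c,d}  FIRST(C)={a}
round 2: — fixpoint
  FIRST(S)={a,b,c,d}  FIRST(A)={d}  FIRST(B)={b,c,d}  FIRST(C)={a}

FIRST(S) = ["a", "b", "c", "d"]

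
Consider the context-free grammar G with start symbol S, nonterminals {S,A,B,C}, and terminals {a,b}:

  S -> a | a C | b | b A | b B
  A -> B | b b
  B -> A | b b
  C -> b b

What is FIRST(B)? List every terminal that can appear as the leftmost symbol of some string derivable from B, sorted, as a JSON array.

Compute FIRST by fixpoint:
iter 1:
  A via A→b b: +{b}
  B via B→A: +{b}
  C via C→b b: +{b}
  S via S→a: +{a}
  S via S→b: +{b}
  S: {a,b}  A: {b}  B: {b}  C: {b}
iter 2: (stable)
  S: {a,b}  A: {b}  B: {b}  C: {b}

FIRST(B) = ["b"]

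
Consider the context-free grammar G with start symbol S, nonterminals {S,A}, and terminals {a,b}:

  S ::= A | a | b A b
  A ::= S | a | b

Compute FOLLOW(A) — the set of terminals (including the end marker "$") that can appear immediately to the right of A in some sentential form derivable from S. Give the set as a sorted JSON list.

Compute FIRST by fixpoint:
[1]
  A via A→a: +{a}
  A via A→b: +{b}
  S via S→A: +{a,b}
  FIRST[S]={a,b}  FIRST[A]={a,b}
[2] done
  FIRST[S]={a,b}  FIRST[A]={a,b}

Compute FOLLOW by fixpoint:
seed FOLLOW(S) with $
iter 1:
  S→A: FOLLOW(A) ⊇ FOLLOW(S) ⊇ {$}; new: +{$}
  S→b A b: FOLLOW(A) ⊇ FIRST(b) = {b}; new: +{b}
  S: {$}  A: {$,b}
iter 2:
  A→S: FOLLOW(S) ⊇ FOLLOW(A) ⊇ {$,b}; new: +{b}
  S: {$,b}  A: {$,b}
iter 3: — fixpoint
  S: {$,b}  A: {$,b}

FOLLOW(A) = ["$", "b"]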